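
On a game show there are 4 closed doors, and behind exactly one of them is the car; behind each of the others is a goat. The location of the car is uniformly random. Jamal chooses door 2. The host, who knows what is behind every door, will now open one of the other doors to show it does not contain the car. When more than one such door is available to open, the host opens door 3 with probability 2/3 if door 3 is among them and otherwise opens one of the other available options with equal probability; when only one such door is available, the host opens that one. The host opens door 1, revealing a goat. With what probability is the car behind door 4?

1/3

Apply Bayes' rule, conditioning on where the car actually is.
If it is behind door 1 (prior 1/4): the host opened door 1, so this case is ruled out; weight (1/4)·0 = 0.
If it is behind door 2 (prior 1/4): door 3 is available but not opened; door 1 gets probability (1 − 2/3)/2 = 1/6; weight (1/4)·(1/6) = 1/24.
If it is behind door 3 (prior 1/4): door 3 holds the prize so is unavailable; the host chooses uniformly among the 2 others, probability 1/2; weight (1/4)·(1/2) = 1/8.
If it is behind door 4 (prior 1/4): door 3 is available but not opened, probability 1/3; weight (1/4)·(1/3) = 1/12.
The weights sum to 1/4.
So P(the car behind door 4 | the host opened door 1) = (1/12) / (1/4) = 1/3.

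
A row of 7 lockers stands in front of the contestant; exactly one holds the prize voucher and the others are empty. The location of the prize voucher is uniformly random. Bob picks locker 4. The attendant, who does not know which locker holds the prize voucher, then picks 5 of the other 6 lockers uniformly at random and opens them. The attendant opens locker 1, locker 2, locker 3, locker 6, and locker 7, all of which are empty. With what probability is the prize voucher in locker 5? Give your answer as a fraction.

Because the attendant chose which lockers to open without knowing where the prize voucher is, the choice is independent of the prize location. Learning that none of the 5 opened lockers holds the prize voucher simply rules out those 5 locations and leaves the remaining 2 lockers still equally likely by symmetry.
So P(the prize voucher in locker 5) = 1/2.

1/2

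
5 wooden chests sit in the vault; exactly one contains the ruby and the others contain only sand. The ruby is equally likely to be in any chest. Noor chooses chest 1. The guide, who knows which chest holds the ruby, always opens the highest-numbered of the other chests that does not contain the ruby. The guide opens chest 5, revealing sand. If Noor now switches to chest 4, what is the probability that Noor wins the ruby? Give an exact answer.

Apply Bayes' rule, conditioning on where the ruby actually is.
If it is in any of chests 1, 2, 3, and 4 (prior 1/5 each): chest 5 is the highest-numbered option available, probability 1; weight (1/5)·1 = 1/5 each.
If it is in chest 5 (prior 1/5): the guide opened chest 5, so this case is ruled out; weight (1/5)·0 = 0.
The weights sum to 4/5.
So P(the ruby in chest 4 | the guide opened chest 5) = (1/5) / (4/5) = 1/4.

1/4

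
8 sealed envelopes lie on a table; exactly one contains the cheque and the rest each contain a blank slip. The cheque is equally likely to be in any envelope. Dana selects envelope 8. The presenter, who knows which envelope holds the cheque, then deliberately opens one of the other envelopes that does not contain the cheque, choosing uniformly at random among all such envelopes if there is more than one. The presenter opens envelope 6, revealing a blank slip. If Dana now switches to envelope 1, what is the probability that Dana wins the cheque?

7/48

Condition on the true location of the cheque.
If it is in any of envelopes 1, 2, 3, 4, 5, and 7 (prior 1/8 each): the presenter has 6 equally likely choices, so probability 1/6; weight (1/8)·(1/6) = 1/48 each.
If it is in envelope 6 (prior 1/8): the presenter opened envelope 6, so this case is ruled out; weight (1/8)·0 = 0.
If it is in envelope 8 (prior 1/8): the presenter has 7 equally likely choices, so probability 1/7; weight (1/8)·(1/7) = 1/56.
The weights sum to 1/7.
So P(the cheque in envelope 1 | the presenter opened envelope 6) = (1/48) / (1/7) = 7/48.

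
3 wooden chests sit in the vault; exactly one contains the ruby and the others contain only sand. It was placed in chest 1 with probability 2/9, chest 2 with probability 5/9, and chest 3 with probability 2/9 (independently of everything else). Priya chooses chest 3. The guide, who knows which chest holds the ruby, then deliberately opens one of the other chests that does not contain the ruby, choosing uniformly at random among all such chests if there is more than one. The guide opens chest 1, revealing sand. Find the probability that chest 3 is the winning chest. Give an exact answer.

Condition on the true location of the ruby.
If it is in chest 1 (prior 2/9): the guide opened chest 1, so this case is ruled out; weight (2/9)·0 = 0.
If it is in chest 2 (prior 5/9): the guide has no choice, probability 1; weight (5/9)·1 = 5/9.
If it is in chest 3 (prior 2/9): the guide has 2 equally likely choices, so probability 1/2; weight (2/9)·(1/2) = 1/9.
The weights sum to 2/3.
So P(the ruby in chest 3 | the guide opened chest 1) = (1/9) / (2/3) = 1/6.

1/6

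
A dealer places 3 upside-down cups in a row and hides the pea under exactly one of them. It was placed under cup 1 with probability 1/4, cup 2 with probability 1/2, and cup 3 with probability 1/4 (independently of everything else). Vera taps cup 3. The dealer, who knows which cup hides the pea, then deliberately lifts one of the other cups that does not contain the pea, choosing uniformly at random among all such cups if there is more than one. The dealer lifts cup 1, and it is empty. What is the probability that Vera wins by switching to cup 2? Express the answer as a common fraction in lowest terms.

Consider each possible location of the pea in turn.
If it is under cup 1 (prior 1/4): the dealer opened cup 1, so this case is ruled out; weight (1/4)·0 = 0.
If it is under cup 2 (prior 1/2): the dealer has no choice, probability 1; weight (1/2)·1 = 1/2.
If it is under cup 3 (prior 1/4): the dealer has 2 equally likely choices, so probability 1/2; weight (1/4)·(1/2) = 1/8.
The weights sum to 5/8.
So P(the pea under cup 2 | the dealer opened cup 1) = (1/2) / (5/8) = 4/5.

4/5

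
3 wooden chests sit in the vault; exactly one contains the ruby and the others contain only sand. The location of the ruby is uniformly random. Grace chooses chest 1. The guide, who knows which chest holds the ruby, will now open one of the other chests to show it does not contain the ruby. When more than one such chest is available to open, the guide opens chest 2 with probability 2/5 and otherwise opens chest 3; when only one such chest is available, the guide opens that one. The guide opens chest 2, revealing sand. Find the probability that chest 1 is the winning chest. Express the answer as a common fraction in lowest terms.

Consider each possible location of the ruby in turn.
If it is in chest 1 (prior 1/3): chest 2 is available, opened with probability 2/5; weight (1/3)·(2/5) = 2/15.
If it is in chest 2 (prior 1/3): the guide opened chest 2, so this case is ruled out; weight (1/3)·0 = 0.
If it is in chest 3 (prior 1/3): only chest 2 is available, probability 1; weight (1/3)·1 = 1/3.
The weights sum to 7/15.
So P(the ruby in chest 1 | the guide opened chest 2) = (2/15) / (7/15) = 2/7.

2/7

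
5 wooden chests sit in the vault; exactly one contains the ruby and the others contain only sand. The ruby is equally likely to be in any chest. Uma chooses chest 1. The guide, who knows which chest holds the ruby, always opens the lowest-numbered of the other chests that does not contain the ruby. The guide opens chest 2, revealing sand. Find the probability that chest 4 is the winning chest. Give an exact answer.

1/4

Apply Bayes' rule, conditioning on where the ruby actually is.
If it is in any of chests 1, 3, 4, and 5 (prior 1/5 each): chest 2 is the lowest-numbered option available, probability 1; weight (1/5)·1 = 1/5 each.
If it is in chest 2 (prior 1/5): the guide opened chest 2, so this case is ruled out; weight (1/5)·0 = 0.
The weights sum to 4/5.
So P(the ruby in chest 4 | the guide opened chest 2) = (1/5) / (4/5) = 1/4.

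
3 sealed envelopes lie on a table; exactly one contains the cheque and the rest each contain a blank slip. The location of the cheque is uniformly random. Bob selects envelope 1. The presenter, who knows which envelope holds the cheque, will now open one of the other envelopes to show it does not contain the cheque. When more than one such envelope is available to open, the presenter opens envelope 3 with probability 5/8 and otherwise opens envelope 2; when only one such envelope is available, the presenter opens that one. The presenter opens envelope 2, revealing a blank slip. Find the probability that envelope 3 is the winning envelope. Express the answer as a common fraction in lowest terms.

8/11

Apply Bayes' rule, conditioning on where the cheque actually is.
If it is in envelope 1 (prior 1/3): envelope 3 is available but not opened, probability 3/8; weight (1/3)·(3/8) = 1/8.
If it is in envelope 2 (prior 1/3): the presenter opened envelope 2, so this case is ruled out; weight (1/3)·0 = 0.
If it is in envelope 3 (prior 1/3): only envelope 2 is available, probability 1; weight (1/3)·1 = 1/3.
The weights sum to 11/24.
So P(the cheque in envelope 3 | the presenter opened envelope 2) = (1/3) / (11/24) = 8/11.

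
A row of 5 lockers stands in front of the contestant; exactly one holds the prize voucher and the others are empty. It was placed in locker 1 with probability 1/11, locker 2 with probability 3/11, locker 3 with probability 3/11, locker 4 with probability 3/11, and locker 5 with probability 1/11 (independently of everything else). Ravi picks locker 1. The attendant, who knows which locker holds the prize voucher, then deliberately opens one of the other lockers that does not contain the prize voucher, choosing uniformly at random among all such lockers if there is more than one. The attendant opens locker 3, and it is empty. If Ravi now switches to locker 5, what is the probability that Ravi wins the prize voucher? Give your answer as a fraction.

Apply Bayes' rule, conditioning on where the prize voucher actually is.
If it is in locker 1 (prior 1/11): the attendant has 4 equally likely choices, so probability 1/4; weight (1/11)·(1/4) = 1/44.
If it is in either of lockers 2 and 4 (prior 3/11 each): the attendant has 3 equally likely choices, so probability 1/3; weight (3/11)·(1/3) = 1/11 each.
If it is in locker 3 (prior 3/11): the attendant opened locker 3, so this case is ruled out; weight (3/11)·0 = 0.
If it is in locker 5 (prior 1/11): the attendant has 3 equally likely choices, so probability 1/3; weight (1/11)·(1/3) = 1/33.
The weights sum to 31/132.
So P(the prize voucher in locker 5 | the attendant opened locker 3) = (1/33) / (31/132) = 4/31.

4/31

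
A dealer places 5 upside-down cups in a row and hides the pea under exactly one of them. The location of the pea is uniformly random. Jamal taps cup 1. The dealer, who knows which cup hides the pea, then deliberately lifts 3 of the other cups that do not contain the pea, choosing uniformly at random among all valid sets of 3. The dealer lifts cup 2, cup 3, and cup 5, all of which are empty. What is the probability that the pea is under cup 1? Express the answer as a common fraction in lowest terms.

1/5

Apply Bayes' rule, conditioning on where the pea actually is.
If it is under cup 1 (prior 1/5): the dealer has 4 equally likely choices, so probability 1/4; weight (1/5)·(1/4) = 1/20.
If it is under any of cups 2, 3, and 5 (prior 1/5 each): that cup was opened and seen not to hold the prize — ruled out; weight (1/5)·0 = 0 each.
If it is under cup 4 (prior 1/5): the dealer has no choice, probability 1; weight (1/5)·1 = 1/5.
The weights sum to 1/4.
So P(the pea under cup 1 | the dealer opened cup 2, cup 3, and cup 5) = (1/20) / (1/4) = 1/5.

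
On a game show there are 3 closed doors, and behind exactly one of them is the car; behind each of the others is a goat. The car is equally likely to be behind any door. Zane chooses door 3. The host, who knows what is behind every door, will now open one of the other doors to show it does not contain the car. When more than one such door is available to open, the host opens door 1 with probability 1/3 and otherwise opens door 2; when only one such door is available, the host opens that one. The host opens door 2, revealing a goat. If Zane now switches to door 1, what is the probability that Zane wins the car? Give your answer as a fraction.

Apply Bayes' rule, conditioning on where the car actually is.
If it is behind door 1 (prior 1/3): only door 2 is available, probability 1; weight (1/3)·1 = 1/3.
If it is behind door 2 (prior 1/3): the host opened door 2, so this case is ruled out; weight (1/3)·0 = 0.
If it is behind door 3 (prior 1/3): door 1 is available but not opened, probability 2/3; weight (1/3)·(2/3) = 2/9.
The weights sum to 5/9.
So P(the car behind door 1 | the host opened door 2) = (1/3) / (5/9) = 3/5.

3/5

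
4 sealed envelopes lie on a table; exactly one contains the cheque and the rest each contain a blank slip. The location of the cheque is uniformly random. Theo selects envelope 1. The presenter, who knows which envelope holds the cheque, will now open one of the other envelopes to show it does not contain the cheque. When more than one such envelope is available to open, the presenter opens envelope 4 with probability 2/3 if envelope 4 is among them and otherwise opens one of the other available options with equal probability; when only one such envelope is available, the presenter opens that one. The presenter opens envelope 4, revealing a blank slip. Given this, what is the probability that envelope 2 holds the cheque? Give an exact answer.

1/3

Condition on the true location of the cheque.
If it is in any of envelopes 1, 2, and 3 (prior 1/4 each): envelope 4 is available, opened with probability 2/3; weight (1/4)·(2/3) = 1/6 each.
If it is in envelope 4 (prior 1/4): the presenter opened envelope 4, so this case is ruled out; weight (1/4)·0 = 0.
The weights sum to 1/2.
So P(the cheque in envelope 2 | the presenter opened envelope 4) = (1/6) / (1/2) = 1/3.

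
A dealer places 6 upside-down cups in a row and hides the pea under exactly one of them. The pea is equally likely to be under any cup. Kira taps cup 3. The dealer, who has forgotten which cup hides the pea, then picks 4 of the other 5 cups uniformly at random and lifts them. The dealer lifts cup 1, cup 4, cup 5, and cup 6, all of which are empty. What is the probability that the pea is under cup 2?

1/2

Condition on the true location of the pea.
If it is under any of cups 1, 4, 5, and 6 (prior 1/6 each): that cup was opened and seen not to hold the prize — ruled out; weight (1/6)·0 = 0 each.
If it is under either of cups 2 and 3 (prior 1/6 each): the dealer picks exactly this set with probability 1/5 regardless, and none is the prize; weight (1/6)·(1/5) = 1/30 each.
The weights sum to 1/15.
So P(the pea under cup 2 | the dealer opened cup 1, cup 4, cup 5, and cup 6) = (1/30) / (1/15) = 1/2.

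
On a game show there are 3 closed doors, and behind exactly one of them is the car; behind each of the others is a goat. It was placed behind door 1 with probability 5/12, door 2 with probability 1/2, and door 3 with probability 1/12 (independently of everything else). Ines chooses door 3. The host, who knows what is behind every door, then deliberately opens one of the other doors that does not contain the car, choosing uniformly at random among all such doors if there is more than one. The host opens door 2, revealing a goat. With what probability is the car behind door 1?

10/11

Condition on the true location of the car.
If it is behind door 1 (prior 5/12): the host has no choice, probability 1; weight (5/12)·1 = 5/12.
If it is behind door 2 (prior 1/2): the host opened door 2, so this case is ruled out; weight (1/2)·0 = 0.
If it is behind door 3 (prior 1/12): the host has 2 equally likely choices, so probability 1/2; weight (1/12)·(1/2) = 1/24.
The weights sum to 11/24.
So P(the car behind door 1 | the host opened door 2) = (5/12) / (11/24) = 10/11.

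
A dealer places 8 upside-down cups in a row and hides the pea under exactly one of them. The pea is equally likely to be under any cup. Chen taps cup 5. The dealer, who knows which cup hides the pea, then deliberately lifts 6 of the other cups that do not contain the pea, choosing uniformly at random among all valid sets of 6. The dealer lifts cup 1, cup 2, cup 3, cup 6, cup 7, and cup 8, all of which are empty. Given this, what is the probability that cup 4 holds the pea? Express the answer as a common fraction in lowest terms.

Apply Bayes' rule, conditioning on where the pea actually is.
If it is under any of cups 1, 2, 3, 6, 7, and 8 (prior 1/8 each): that cup was opened and seen not to hold the prize — ruled out; weight (1/8)·0 = 0 each.
If it is under cup 4 (prior 1/8): the dealer has no choice, probability 1; weight (1/8)·1 = 1/8.
If it is under cup 5 (prior 1/8): the dealer has 7 equally likely choices, so probability 1/7; weight (1/8)·(1/7) = 1/56.
The weights sum to 1/7.
So P(the pea under cup 4 | the dealer opened cup 1, cup 2, cup 3, cup 6, cup 7, and cup 8) = (1/8) / (1/7) = 7/8.

7/8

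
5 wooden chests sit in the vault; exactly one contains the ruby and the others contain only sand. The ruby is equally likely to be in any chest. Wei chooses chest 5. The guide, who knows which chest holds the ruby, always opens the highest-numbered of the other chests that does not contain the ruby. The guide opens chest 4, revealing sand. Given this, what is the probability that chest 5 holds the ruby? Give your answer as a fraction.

1/4

Consider each possible location of the ruby in turn.
If it is in any of chests 1, 2, 3, and 5 (prior 1/5 each): chest 4 is the highest-numbered option available, probability 1; weight (1/5)·1 = 1/5 each.
If it is in chest 4 (prior 1/5): the guide opened chest 4, so this case is ruled out; weight (1/5)·0 = 0.
The weights sum to 4/5.
So P(the ruby in chest 5 | the guide opened chest 4) = (1/5) / (4/5) = 1/4.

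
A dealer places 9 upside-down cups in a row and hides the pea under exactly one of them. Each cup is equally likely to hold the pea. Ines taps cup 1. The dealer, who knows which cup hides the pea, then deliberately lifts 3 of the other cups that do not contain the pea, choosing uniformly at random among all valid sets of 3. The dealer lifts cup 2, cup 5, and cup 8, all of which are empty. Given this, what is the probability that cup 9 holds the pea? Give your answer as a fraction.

Consider each possible location of the pea in turn.
If it is under cup 1 (prior 1/9): the dealer has 56 equally likely choices, so probability 1/56; weight (1/9)·(1/56) = 1/504.
If it is under any of cups 2, 5, and 8 (prior 1/9 each): that cup was opened and seen not to hold the prize — ruled out; weight (1/9)·0 = 0 each.
If it is under any of cups 3, 4, 6, 7, and 9 (prior 1/9 each): the dealer has 35 equally likely choices, so probability 1/35; weight (1/9)·(1/35) = 1/315 each.
The weights sum to 1/56.
So P(the pea under cup 9 | the dealer opened cup 2, cup 5, and cup 8) = (1/315) / (1/56) = 8/45.

8/45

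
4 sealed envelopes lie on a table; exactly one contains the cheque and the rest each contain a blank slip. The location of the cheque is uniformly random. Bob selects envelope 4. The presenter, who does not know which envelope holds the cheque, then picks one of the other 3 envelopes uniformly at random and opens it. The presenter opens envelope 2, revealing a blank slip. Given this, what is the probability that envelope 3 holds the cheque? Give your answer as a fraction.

Because the presenter chose which envelope to open without knowing where the cheque is, the choice is independent of the prize location. Learning that envelope 2 does not hold the cheque simply rules out that one location and leaves the remaining 3 envelopes still equally likely by symmetry.
So P(the cheque in envelope 3) = 1/3.

1/3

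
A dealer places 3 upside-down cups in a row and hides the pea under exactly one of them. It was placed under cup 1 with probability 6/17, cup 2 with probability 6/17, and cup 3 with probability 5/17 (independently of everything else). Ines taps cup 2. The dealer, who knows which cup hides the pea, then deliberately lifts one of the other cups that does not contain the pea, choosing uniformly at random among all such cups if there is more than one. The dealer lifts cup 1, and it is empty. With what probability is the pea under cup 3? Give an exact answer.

5/8

Apply Bayes' rule, conditioning on where the pea actually is.
If it is under cup 1 (prior 6/17): the dealer opened cup 1, so this case is ruled out; weight (6/17)·0 = 0.
If it is under cup 2 (prior 6/17): the dealer has 2 equally likely choices, so probability 1/2; weight (6/17)·(1/2) = 3/17.
If it is under cup 3 (prior 5/17): the dealer has no choice, probability 1; weight (5/17)·1 = 5/17.
The weights sum to 8/17.
So P(the pea under cup 3 | the dealer opened cup 1) = (5/17) / (8/17) = 5/8.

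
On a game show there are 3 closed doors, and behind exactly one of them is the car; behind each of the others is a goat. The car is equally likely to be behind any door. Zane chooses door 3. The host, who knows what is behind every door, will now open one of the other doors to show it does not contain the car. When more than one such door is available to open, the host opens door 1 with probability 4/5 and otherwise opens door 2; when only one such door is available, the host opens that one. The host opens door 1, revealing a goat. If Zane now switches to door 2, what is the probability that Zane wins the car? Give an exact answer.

5/9

Condition on the true location of the car.
If it is behind door 1 (prior 1/3): the host opened door 1, so this case is ruled out; weight (1/3)·0 = 0.
If it is behind door 2 (prior 1/3): only door 1 is available, probability 1; weight (1/3)·1 = 1/3.
If it is behind door 3 (prior 1/3): door 1 is available, opened with probability 4/5; weight (1/3)·(4/5) = 4/15.
The weights sum to 3/5.
So P(the car behind door 2 | the host opened door 1) = (1/3) / (3/5) = 5/9.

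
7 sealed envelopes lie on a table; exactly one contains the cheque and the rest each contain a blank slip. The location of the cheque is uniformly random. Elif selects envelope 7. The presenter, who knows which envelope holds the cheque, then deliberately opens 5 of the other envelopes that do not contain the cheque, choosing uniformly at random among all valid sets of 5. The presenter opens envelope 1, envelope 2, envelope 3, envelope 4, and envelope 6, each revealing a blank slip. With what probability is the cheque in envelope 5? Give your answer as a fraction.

6/7

Condition on the true location of the cheque.
If it is in any of envelopes 1, 2, 3, 4, and 6 (prior 1/7 each): that envelope was opened and seen not to hold the prize — ruled out; weight (1/7)·0 = 0 each.
If it is in envelope 5 (prior 1/7): the presenter has no choice, probability 1; weight (1/7)·1 = 1/7.
If it is in envelope 7 (prior 1/7): the presenter has 6 equally likely choices, so probability 1/6; weight (1/7)·(1/6) = 1/42.
The weights sum to 1/6.
So P(the cheque in envelope 5 | the presenter opened envelope 1, envelope 2, envelope 3, envelope 4, and envelope 6) = (1/7) / (1/6) = 6/7.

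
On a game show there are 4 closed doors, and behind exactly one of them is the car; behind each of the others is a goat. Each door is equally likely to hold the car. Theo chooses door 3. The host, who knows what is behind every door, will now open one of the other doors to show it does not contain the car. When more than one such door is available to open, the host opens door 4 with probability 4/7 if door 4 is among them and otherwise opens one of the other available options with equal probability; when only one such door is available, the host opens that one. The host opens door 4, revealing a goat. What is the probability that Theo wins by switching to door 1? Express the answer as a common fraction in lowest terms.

1/3

Apply Bayes' rule, conditioning on where the car actually is.
If it is behind any of doors 1, 2, and 3 (prior 1/4 each): door 4 is available, opened with probability 4/7; weight (1/4)·(4/7) = 1/7 each.
If it is behind door 4 (prior 1/4): the host opened door 4, so this case is ruled out; weight (1/4)·0 = 0.
The weights sum to 3/7.
So P(the car behind door 1 | the host opened door 4) = (1/7) / (3/7) = 1/3.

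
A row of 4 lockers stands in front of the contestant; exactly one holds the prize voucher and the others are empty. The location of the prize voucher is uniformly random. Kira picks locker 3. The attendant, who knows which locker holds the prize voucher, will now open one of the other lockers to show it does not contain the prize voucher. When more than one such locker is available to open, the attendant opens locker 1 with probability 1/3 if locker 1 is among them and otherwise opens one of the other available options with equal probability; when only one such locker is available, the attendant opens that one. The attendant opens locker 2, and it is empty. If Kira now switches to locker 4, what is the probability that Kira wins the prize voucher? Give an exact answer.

4/9

Consider each possible location of the prize voucher in turn.
If it is in locker 1 (prior 1/4): locker 1 holds the prize so is unavailable; the attendant chooses uniformly among the 2 others, probability 1/2; weight (1/4)·(1/2) = 1/8.
If it is in locker 2 (prior 1/4): the attendant opened locker 2, so this case is ruled out; weight (1/4)·0 = 0.
If it is in locker 3 (prior 1/4): locker 1 is available but not opened; locker 2 gets probability (1 − 1/3)/2 = 1/3; weight (1/4)·(1/3) = 1/12.
If it is in locker 4 (prior 1/4): locker 1 is available but not opened, probability 2/3; weight (1/4)·(2/3) = 1/6.
The weights sum to 3/8.
So P(the prize voucher in locker 4 | the attendant opened locker 2) = (1/6) / (3/8) = 4/9.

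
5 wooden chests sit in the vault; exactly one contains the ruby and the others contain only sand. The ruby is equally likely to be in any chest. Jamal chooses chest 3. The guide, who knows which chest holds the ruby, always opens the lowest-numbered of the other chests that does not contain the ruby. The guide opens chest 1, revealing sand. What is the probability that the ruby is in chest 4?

Consider each possible location of the ruby in turn.
If it is in chest 1 (prior 1/5): the guide opened chest 1, so this case is ruled out; weight (1/5)·0 = 0.
If it is in any of chests 2, 3, 4, and 5 (prior 1/5 each): chest 1 is the lowest-numbered option available, probability 1; weight (1/5)·1 = 1/5 each.
The weights sum to 4/5.
So P(the ruby in chest 4 | the guide opened chest 1) = (1/5) / (4/5) = 1/4.

1/4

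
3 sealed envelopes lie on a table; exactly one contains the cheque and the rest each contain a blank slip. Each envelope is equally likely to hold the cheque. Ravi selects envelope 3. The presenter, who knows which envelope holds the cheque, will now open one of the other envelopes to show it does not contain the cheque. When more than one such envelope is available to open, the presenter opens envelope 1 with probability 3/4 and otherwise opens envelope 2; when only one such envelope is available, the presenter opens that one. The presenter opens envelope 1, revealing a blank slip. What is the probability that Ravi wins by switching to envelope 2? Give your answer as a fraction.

4/7

Apply Bayes' rule, conditioning on where the cheque actually is.
If it is in envelope 1 (prior 1/3): the presenter opened envelope 1, so this case is ruled out; weight (1/3)·0 = 0.
If it is in envelope 2 (prior 1/3): only envelope 1 is available, probability 1; weight (1/3)·1 = 1/3.
If it is in envelope 3 (prior 1/3): envelope 1 is available, opened with probability 3/4; weight (1/3)·(3/4) = 1/4.
The weights sum to 7/12.
So P(the cheque in envelope 2 | the presenter opened envelope 1) = (1/3) / (7/12) = 4/7.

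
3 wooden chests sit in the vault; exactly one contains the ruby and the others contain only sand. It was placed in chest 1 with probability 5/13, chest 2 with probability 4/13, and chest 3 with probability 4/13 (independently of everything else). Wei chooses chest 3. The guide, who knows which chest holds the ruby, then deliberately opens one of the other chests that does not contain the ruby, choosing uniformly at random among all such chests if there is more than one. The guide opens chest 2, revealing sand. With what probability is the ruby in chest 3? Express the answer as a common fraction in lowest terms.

2/7

Condition on the true location of the ruby.
If it is in chest 1 (prior 5/13): the guide has no choice, probability 1; weight (5/13)·1 = 5/13.
If it is in chest 2 (prior 4/13): the guide opened chest 2, so this case is ruled out; weight (4/13)·0 = 0.
If it is in chest 3 (prior 4/13): the guide has 2 equally likely choices, so probability 1/2; weight (4/13)·(1/2) = 2/13.
The weights sum to 7/13.
So P(the ruby in chest 3 | the guide opened chest 2) = (2/13) / (7/13) = 2/7.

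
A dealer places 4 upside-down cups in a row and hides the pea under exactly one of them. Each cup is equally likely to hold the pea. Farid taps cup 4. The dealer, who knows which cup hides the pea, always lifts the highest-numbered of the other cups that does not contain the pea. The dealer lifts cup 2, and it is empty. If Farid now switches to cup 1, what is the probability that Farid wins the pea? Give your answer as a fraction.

Consider each possible location of the pea in turn.
If it is under either of cups 1 and 4 (prior 1/4 each): the dealer would have opened cup 3 instead, probability 0; weight (1/4)·0 = 0 each.
If it is under cup 2 (prior 1/4): the dealer opened cup 2, so this case is ruled out; weight (1/4)·0 = 0.
If it is under cup 3 (prior 1/4): cup 2 is the highest-numbered option available, probability 1; weight (1/4)·1 = 1/4.
The weights sum to 1/4.
So P(the pea under cup 1 | the dealer opened cup 2) = 0 / (1/4) = 0.

0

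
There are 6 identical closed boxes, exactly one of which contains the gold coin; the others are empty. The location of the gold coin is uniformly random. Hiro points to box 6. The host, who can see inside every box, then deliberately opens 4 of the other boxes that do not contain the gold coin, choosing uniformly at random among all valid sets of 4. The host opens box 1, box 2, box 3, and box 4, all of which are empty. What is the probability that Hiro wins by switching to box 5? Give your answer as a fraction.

Condition on the true location of the gold coin.
If it is in any of boxes 1, 2, 3, and 4 (prior 1/6 each): that box was opened and seen not to hold the prize — ruled out; weight (1/6)·0 = 0 each.
If it is in box 5 (prior 1/6): the host has no choice, probability 1; weight (1/6)·1 = 1/6.
If it is in box 6 (prior 1/6): the host has 5 equally likely choices, so probability 1/5; weight (1/6)·(1/5) = 1/30.
The weights sum to 1/5.
So P(the gold coin in box 5 | the host opened box 1, box 2, box 3, and box 4) = (1/6) / (1/5) = 5/6.

5/6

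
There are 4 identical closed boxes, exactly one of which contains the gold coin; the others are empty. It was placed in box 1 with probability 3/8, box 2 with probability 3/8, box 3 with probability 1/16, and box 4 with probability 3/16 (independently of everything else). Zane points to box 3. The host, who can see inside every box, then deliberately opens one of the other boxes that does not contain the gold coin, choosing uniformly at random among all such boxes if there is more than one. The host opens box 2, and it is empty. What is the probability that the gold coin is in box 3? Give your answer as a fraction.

2/29

Consider each possible location of the gold coin in turn.
If it is in box 1 (prior 3/8): the host has 2 equally likely choices, so probability 1/2; weight (3/8)·(1/2) = 3/16.
If it is in box 2 (prior 3/8): the host opened box 2, so this case is ruled out; weight (3/8)·0 = 0.
If it is in box 3 (prior 1/16): the host has 3 equally likely choices, so probability 1/3; weight (1/16)·(1/3) = 1/48.
If it is in box 4 (prior 3/16): the host has 2 equally likely choices, so probability 1/2; weight (3/16)·(1/2) = 3/32.
The weights sum to 29/96.
So P(the gold coin in box 3 | the host opened box 2) = (1/48) / (29/96) = 2/29.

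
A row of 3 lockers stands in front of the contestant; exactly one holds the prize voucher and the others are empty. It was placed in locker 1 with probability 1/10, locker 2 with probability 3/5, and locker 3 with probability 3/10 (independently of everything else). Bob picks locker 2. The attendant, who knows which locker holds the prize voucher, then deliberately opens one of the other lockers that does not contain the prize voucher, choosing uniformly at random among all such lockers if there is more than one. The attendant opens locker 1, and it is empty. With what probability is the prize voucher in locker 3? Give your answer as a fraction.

Consider each possible location of the prize voucher in turn.
If it is in locker 1 (prior 1/10): the attendant opened locker 1, so this case is ruled out; weight (1/10)·0 = 0.
If it is in locker 2 (prior 3/5): the attendant has 2 equally likely choices, so probability 1/2; weight (3/5)·(1/2) = 3/10.
If it is in locker 3 (prior 3/10): the attendant has no choice, probability 1; weight (3/10)·1 = 3/10.
The weights sum to 3/5.
So P(the prize voucher in locker 3 | the attendant opened locker 1) = (3/10) / (3/5) = 1/2.

1/2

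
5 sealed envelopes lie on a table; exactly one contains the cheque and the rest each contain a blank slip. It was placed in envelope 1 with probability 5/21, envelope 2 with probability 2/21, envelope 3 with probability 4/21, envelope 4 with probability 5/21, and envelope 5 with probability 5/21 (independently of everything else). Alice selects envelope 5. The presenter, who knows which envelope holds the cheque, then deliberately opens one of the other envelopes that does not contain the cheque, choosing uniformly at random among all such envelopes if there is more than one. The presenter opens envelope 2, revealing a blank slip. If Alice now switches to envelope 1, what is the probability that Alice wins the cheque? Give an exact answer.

20/71

Condition on the true location of the cheque.
If it is in either of envelopes 1 and 4 (prior 5/21 each): the presenter has 3 equally likely choices, so probability 1/3; weight (5/21)·(1/3) = 5/63 each.
If it is in envelope 2 (prior 2/21): the presenter opened envelope 2, so this case is ruled out; weight (2/21)·0 = 0.
If it is in envelope 3 (prior 4/21): the presenter has 3 equally likely choices, so probability 1/3; weight (4/21)·(1/3) = 4/63.
If it is in envelope 5 (prior 5/21): the presenter has 4 equally likely choices, so probability 1/4; weight (5/21)·(1/4) = 5/84.
The weights sum to 71/252.
So P(the cheque in envelope 1 | the presenter opened envelope 2) = (5/63) / (71/252) = 20/71.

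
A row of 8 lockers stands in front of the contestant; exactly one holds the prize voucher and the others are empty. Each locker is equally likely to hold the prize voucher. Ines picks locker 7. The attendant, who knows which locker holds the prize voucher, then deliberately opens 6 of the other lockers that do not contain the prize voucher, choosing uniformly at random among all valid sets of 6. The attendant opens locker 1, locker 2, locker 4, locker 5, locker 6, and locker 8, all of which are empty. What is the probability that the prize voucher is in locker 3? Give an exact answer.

Condition on the true location of the prize voucher.
If it is in any of lockers 1, 2, 4, 5, 6, and 8 (prior 1/8 each): that locker was opened and seen not to hold the prize — ruled out; weight (1/8)·0 = 0 each.
If it is in locker 3 (prior 1/8): the attendant has no choice, probability 1; weight (1/8)·1 = 1/8.
If it is in locker 7 (prior 1/8): the attendant has 7 equally likely choices, so probability 1/7; weight (1/8)·(1/7) = 1/56.
The weights sum to 1/7.
So P(the prize voucher in locker 3 | the attendant opened locker 1, locker 2, locker 4, locker 5, locker 6, and locker 8) = (1/8) / (1/7) = 7/8.

7/8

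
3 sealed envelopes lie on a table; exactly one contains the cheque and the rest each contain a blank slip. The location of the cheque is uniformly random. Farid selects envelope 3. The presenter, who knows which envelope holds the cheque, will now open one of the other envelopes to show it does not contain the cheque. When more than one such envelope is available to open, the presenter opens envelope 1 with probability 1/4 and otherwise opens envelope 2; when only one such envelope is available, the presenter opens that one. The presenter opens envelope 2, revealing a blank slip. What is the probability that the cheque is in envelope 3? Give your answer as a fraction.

3/7

Condition on the true location of the cheque.
If it is in envelope 1 (prior 1/3): only envelope 2 is available, probability 1; weight (1/3)·1 = 1/3.
If it is in envelope 2 (prior 1/3): the presenter opened envelope 2, so this case is ruled out; weight (1/3)·0 = 0.
If it is in envelope 3 (prior 1/3): envelope 1 is available but not opened, probability 3/4; weight (1/3)·(3/4) = 1/4.
The weights sum to 7/12.
So P(the cheque in envelope 3 | the presenter opened envelope 2) = (1/4) / (7/12) = 3/7.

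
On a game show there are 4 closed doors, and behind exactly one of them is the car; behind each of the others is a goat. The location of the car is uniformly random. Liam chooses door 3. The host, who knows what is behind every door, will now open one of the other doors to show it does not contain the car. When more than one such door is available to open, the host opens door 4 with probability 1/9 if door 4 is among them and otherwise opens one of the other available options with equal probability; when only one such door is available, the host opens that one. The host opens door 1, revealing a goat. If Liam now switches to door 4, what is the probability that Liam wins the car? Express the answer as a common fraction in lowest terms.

Consider each possible location of the car in turn.
If it is behind door 1 (prior 1/4): the host opened door 1, so this case is ruled out; weight (1/4)·0 = 0.
If it is behind door 2 (prior 1/4): door 4 is available but not opened, probability 8/9; weight (1/4)·(8/9) = 2/9.
If it is behind door 3 (prior 1/4): door 4 is available but not opened; door 1 gets probability (1 − 1/9)/2 = 4/9; weight (1/4)·(4/9) = 1/9.
If it is behind door 4 (prior 1/4): door 4 holds the prize so is unavailable; the host chooses uniformly among the 2 others, probability 1/2; weight (1/4)·(1/2) = 1/8.
The weights sum to 11/24.
So P(the car behind door 4 | the host opened door 1) = (1/8) / (11/24) = 3/11.

3/11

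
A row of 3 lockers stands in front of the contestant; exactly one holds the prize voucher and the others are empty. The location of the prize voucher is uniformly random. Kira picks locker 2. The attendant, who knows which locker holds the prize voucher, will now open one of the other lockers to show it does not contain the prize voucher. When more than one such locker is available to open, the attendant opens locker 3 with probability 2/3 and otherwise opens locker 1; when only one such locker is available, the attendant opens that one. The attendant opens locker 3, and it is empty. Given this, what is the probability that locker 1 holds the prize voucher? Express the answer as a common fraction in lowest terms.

Condition on the true location of the prize voucher.
If it is in locker 1 (prior 1/3): only locker 3 is available, probability 1; weight (1/3)·1 = 1/3.
If it is in locker 2 (prior 1/3): locker 3 is available, opened with probability 2/3; weight (1/3)·(2/3) = 2/9.
If it is in locker 3 (prior 1/3): the attendant opened locker 3, so this case is ruled out; weight (1/3)·0 = 0.
The weights sum to 5/9.
So P(the prize voucher in locker 1 | the attendant opened locker 3) = (1/3) / (5/9) = 3/5.

3/5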